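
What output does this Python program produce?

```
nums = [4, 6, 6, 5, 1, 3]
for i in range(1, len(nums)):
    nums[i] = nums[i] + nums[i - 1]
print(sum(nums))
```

98

i=1: nums[1] = 6+4 = 10 → [4, 10, 6, 5, 1, 3]
i=2: nums[2] = 6+10 = 16 → [4, 10, 16, 5, 1, 3]
i=3: nums[3] = 5+16 = 21 → [4, 10, 16, 21, 1, 3]
i=4: nums[4] = 1+21 = 22 → [4, 10, 16, 21, 22, 3]
i=5: nums[5] = 3+22 = 25 → [4, 10, 16, 21, 22, 25]
sum = 98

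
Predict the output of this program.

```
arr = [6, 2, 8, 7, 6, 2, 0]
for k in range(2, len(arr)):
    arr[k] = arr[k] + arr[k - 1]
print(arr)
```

[6, 2, 10, 17, 23, 25, 25]

k=2: arr[2] = 8+2 = 10 → [6, 2, 10, 7, 6, 2, 0]
k=3: arr[3] = 7+10 = 17 → [6, 2, 10, 17, 6, 2, 0]
k=4: arr[4] = 6+17 = 23 → [6, 2, 10, 17, 23, 2, 0]
k=5: arr[5] = 2+23 = 25 → [6, 2, 10, 17, 23, 25, 0]
k=6: arr[6] = 0+25 = 25 → [6, 2, 10, 17, 23, 25, 25]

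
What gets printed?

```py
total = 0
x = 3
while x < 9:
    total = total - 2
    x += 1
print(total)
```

-12

x=3: total = 0-2 = -2
x=4: total = (-2)-2 = -4
x=5: total = (-4)-2 = -6
x=6: total = (-6)-2 = -8
x=7: total = (-8)-2 = -10
x=8: total = (-10)-2 = -12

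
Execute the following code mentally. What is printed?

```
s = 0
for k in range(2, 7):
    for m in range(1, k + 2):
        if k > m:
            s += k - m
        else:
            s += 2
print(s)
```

k=2,m=1: 2>1, s = 0+1 = 1
k=2,m=2: not 2>2, s = 1+2 = 3
k=2,m=3: not 2>3, s = 3+2 = 5
k=3,m=1: 3>1, s = 5+2 = 7
k=3,m=2: 3>2, s = 7+1 = 8
k=3,m=3: not 3>3, s = 8+2 = 10
k=3,m=4: not 3>4, s = 10+2 = 12
k=4,m=1: 4>1, s = 12+3 = 15
k=4,m=2: 4>2, s = 15+2 = 17
k=4,m=3: 4>3, s = 17+1 = 18
k=4,m=4: not 4>4, s = 18+2 = 20
k=4,m=5: not 4>5, s = 20+2 = 22
k=5,m=1: 5>1, s = 22+4 = 26
k=5,m=2: 5>2, s = 26+3 = 29
k=5,m=3: 5>3, s = 29+2 = 31
k=5,m=4: 5>4, s = 31+1 = 32
k=5,m=5: not 5>5, s = 32+2 = 34
k=5,m=6: not 5>6, s = 34+2 = 36
k=6,m=1: 6>1, s = 36+5 = 41
k=6,m=2: 6>2, s = 41+4 = 45
k=6,m=3: 6>3, s = 45+3 = 48
k=6,m=4: 6>4, s = 48+2 = 50
k=6,m=5: 6>5, s = 50+1 = 51
k=6,m=6: not 6>6, s = 51+2 = 53
k=6,m=7: not 6>7, s = 53+2 = 55

55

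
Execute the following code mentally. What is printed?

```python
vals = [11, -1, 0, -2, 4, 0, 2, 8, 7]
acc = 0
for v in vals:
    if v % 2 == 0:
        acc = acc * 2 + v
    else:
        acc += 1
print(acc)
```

v=11: not even, acc = 0+1 = 1
v=-1: not even, acc = 1+1 = 2
v=0: even, acc = 2*2+0 = 4
v=-2: even, acc = 4*2+(-2) = 6
v=4: even, acc = 6*2+4 = 16
v=0: even, acc = 16*2+0 = 32
v=2: even, acc = 32*2+2 = 66
v=8: even, acc = 66*2+8 = 140
v=7: not even, acc = 140+1 = 141

141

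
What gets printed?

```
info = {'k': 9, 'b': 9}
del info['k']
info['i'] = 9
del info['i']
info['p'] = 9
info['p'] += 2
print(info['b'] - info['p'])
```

del 'k' → {'b': 9}
info['i'] = 9 → {'b': 9, 'i': 9}
del 'i' → {'b': 9}
info['p'] = 9 → {'b': 9, 'p': 9}
info['p'] = 9+2 = 11 → {'b': 9, 'p': 11}
info['b']-info['p'] = 9-11 = -2

-2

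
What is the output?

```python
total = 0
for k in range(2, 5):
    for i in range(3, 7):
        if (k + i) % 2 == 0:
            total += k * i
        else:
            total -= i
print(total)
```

58

k=2,i=3: odd sum, total = 0-3 = -3
k=2,i=4: even sum, total = (-3)+8 = 5
k=2,i=5: odd sum, total = 5-5 = 0
k=2,i=6: even sum, total = 0+12 = 12
k=3,i=3: even sum, total = 12+9 = 21
k=3,i=4: odd sum, total = 21-4 = 17
k=3,i=5: even sum, total = 17+15 = 32
k=3,i=6: odd sum, total = 32-6 = 26
k=4,i=3: odd sum, total = 26-3 = 23
k=4,i=4: even sum, total = 23+16 = 39
k=4,i=5: odd sum, total = 39-5 = 34
k=4,i=6: even sum, total = 34+24 = 58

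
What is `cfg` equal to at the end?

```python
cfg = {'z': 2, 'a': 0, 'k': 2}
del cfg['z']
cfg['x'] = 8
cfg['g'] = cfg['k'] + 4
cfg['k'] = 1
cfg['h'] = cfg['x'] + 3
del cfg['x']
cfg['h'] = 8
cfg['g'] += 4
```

del 'z' → {'a': 0, 'k': 2}
cfg['x'] = 8 → {'a': 0, 'k': 2, 'x': 8}
cfg['g'] = cfg['k']+4 = 6 → {'a': 0, 'k': 2, 'x': 8, 'g': 6}
cfg['k'] = 1 → {'a': 0, 'k': 1, 'x': 8, 'g': 6}
cfg['h'] = cfg['x']+3 = 11 → {'a': 0, 'k': 1, 'x': 8, 'g': 6, 'h': 11}
del 'x' → {'a': 0, 'k': 1, 'g': 6, 'h': 11}
cfg['h'] = 8 → {'a': 0, 'k': 1, 'g': 6, 'h': 8}
cfg['g'] = 6+4 = 10 → {'a': 0, 'k': 1, 'g': 10, 'h': 8}

{'a': 0, 'k': 1, 'g': 10, 'h': 8}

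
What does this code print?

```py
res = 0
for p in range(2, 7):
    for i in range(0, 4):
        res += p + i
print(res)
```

p=2,i=0: res = 0+2 = 2
p=2,i=1: res = 2+3 = 5
p=2,i=2: res = 5+4 = 9
p=2,i=3: res = 9+5 = 14
p=3,i=0: res = 14+3 = 17
p=3,i=1: res = 17+4 = 21
p=3,i=2: res = 21+5 = 26
p=3,i=3: res = 26+6 = 32
p=4,i=0: res = 32+4 = 36
p=4,i=1: res = 36+5 = 41
p=4,i=2: res = 41+6 = 47
p=4,i=3: res = 47+7 = 54
p=5,i=0: res = 54+5 = 59
p=5,i=1: res = 59+6 = 65
p=5,i=2: res = 65+7 = 72
p=5,i=3: res = 72+8 = 80
p=6,i=0: res = 80+6 = 86
p=6,i=1: res = 86+7 = 93
p=6,i=2: res = 93+8 = 101
p=6,i=3: res = 101+9 = 110

110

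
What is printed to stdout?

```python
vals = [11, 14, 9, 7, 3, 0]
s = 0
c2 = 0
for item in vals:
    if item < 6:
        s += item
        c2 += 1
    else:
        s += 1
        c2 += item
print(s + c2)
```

50

item=11: not <6, s = 0+1 = 1; c2=11
item=14: not <6, s = 1+1 = 2; c2=25
item=9: not <6, s = 2+1 = 3; c2=34
item=7: not <6, s = 3+1 = 4; c2=41
item=3: <6, s = 4+3 = 7; c2=42
item=0: <6, s = 7+0 = 7; c2=43
s+c2 = 7+43 = 50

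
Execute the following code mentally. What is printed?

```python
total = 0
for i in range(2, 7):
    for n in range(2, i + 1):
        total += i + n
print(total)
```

i=2,n=2: total = 0+4 = 4
i=3,n=2: total = 4+5 = 9
i=3,n=3: total = 9+6 = 15
i=4,n=2: total = 15+6 = 21
i=4,n=3: total = 21+7 = 28
i=4,n=4: total = 28+8 = 36
i=5,n=2: total = 36+7 = 43
i=5,n=3: total = 43+8 = 51
i=5,n=4: total = 51+9 = 60
i=5,n=5: total = 60+10 = 70
i=6,n=2: total = 70+8 = 78
i=6,n=3: total = 78+9 = 87
i=6,n=4: total = 87+10 = 97
i=6,n=5: total = 97+11 = 108
i=6,n=6: total = 108+12 = 120

120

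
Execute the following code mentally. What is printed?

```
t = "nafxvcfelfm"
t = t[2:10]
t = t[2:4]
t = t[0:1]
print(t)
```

v

slice [2:10] → 'fxvcfelf'
slice [2:4] → 'vc'
slice [0:1] → 'v'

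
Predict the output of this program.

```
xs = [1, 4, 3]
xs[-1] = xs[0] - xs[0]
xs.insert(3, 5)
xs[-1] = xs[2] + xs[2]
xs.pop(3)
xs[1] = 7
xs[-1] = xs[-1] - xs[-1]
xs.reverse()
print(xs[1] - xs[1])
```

0

xs[-1] = xs[0]-xs[0] = 1-1 = 0 → [1, 4, 0]
insert 5 at 3 → [1, 4, 0, 5]
xs[-1] = xs[2]+xs[2] = 0+0 = 0 → [1, 4, 0, 0]
pop(3) removes 0 → [1, 4, 0]
xs[1] = 7 → [1, 7, 0]
xs[-1] = xs[-1]-xs[-1] = 0-0 = 0 → [1, 7, 0]
reverse → [0, 7, 1]
xs[1]-xs[1] = 7-7 = 0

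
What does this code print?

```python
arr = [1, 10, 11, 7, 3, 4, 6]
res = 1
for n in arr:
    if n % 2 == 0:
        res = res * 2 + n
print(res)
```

n=1: not even
n=10: even, res = 1*2+10 = 12
n=11: not even
n=7: not even
n=3: not even
n=4: even, res = 12*2+4 = 28
n=6: even, res = 28*2+6 = 62

62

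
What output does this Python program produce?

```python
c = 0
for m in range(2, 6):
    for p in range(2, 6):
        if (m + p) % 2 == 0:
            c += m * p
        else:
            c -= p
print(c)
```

72

m=2,p=2: even sum, c = 0+4 = 4
m=2,p=3: odd sum, c = 4-3 = 1
m=2,p=4: even sum, c = 1+8 = 9
m=2,p=5: odd sum, c = 9-5 = 4
m=3,p=2: odd sum, c = 4-2 = 2
m=3,p=3: even sum, c = 2+9 = 11
m=3,p=4: odd sum, c = 11-4 = 7
m=3,p=5: even sum, c = 7+15 = 22
m=4,p=2: even sum, c = 22+8 = 30
m=4,p=3: odd sum, c = 30-3 = 27
m=4,p=4: even sum, c = 27+16 = 43
m=4,p=5: odd sum, c = 43-5 = 38
m=5,p=2: odd sum, c = 38-2 = 36
m=5,p=3: even sum, c = 36+15 = 51
m=5,p=4: odd sum, c = 51-4 = 47
m=5,p=5: even sum, c = 47+25 = 72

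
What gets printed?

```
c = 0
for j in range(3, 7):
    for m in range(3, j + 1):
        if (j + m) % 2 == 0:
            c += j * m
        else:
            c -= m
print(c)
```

j=3,m=3: even sum, c = 0+9 = 9
j=4,m=3: odd sum, c = 9-3 = 6
j=4,m=4: even sum, c = 6+16 = 22
j=5,m=3: even sum, c = 22+15 = 37
j=5,m=4: odd sum, c = 37-4 = 33
j=5,m=5: even sum, c = 33+25 = 58
j=6,m=3: odd sum, c = 58-3 = 55
j=6,m=4: even sum, c = 55+24 = 79
j=6,m=5: odd sum, c = 79-5 = 74
j=6,m=6: even sum, c = 74+36 = 110

110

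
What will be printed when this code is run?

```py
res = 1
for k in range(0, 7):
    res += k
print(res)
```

22

k=0: res = 1+0 = 1
k=1: res = 1+1 = 2
k=2: res = 2+2 = 4
k=3: res = 4+3 = 7
k=4: res = 7+4 = 11
k=5: res = 11+5 = 16
k=6: res = 16+6 = 22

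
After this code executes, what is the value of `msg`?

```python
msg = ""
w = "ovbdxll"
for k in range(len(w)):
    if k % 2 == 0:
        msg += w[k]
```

k=0: add 'o' → 'o'
k=1: skip
k=2: add 'b' → 'ob'
k=3: skip
k=4: add 'x' → 'obx'
k=5: skip
k=6: add 'l' → 'obxl'

'obxl'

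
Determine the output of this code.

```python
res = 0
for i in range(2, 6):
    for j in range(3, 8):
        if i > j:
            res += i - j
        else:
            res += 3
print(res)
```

55

i=2,j=3: not 2>3, res = 0+3 = 3
i=2,j=4: not 2>4, res = 3+3 = 6
i=2,j=5: not 2>5, res = 6+3 = 9
i=2,j=6: not 2>6, res = 9+3 = 12
i=2,j=7: not 2>7, res = 12+3 = 15
i=3,j=3: not 3>3, res = 15+3 = 18
i=3,j=4: not 3>4, res = 18+3 = 21
i=3,j=5: not 3>5, res = 21+3 = 24
i=3,j=6: not 3>6, res = 24+3 = 27
i=3,j=7: not 3>7, res = 27+3 = 30
i=4,j=3: 4>3, res = 30+1 = 31
i=4,j=4: not 4>4, res = 31+3 = 34
i=4,j=5: not 4>5, res = 34+3 = 37
i=4,j=6: not 4>6, res = 37+3 = 40
i=4,j=7: not 4>7, res = 40+3 = 43
i=5,j=3: 5>3, res = 43+2 = 45
i=5,j=4: 5>4, res = 45+1 = 46
i=5,j=5: not 5>5, res = 46+3 = 49
i=5,j=6: not 5>6, res = 49+3 = 52
i=5,j=7: not 5>7, res = 52+3 = 55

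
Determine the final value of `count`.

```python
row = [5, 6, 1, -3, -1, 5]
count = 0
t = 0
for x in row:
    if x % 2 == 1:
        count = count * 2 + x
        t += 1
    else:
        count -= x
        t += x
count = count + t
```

-6

x=5: odd, count = 0*2+5 = 5; t=1
x=6: not odd, count = 5-6 = -1; t=7
x=1: odd, count = (-1)*2+1 = -1; t=8
x=-3: odd, count = (-1)*2+(-3) = -5; t=9
x=-1: odd, count = (-5)*2+(-1) = -11; t=10
x=5: odd, count = (-11)*2+5 = -17; t=11
count+t = (-17)+11 = -6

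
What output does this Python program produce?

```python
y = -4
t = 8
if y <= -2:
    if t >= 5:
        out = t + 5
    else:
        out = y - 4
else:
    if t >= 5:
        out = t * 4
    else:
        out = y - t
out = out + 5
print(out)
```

18

y=-4, t=8
y <= -2 is True; t >= 5 is True
→ out = t + 5 = 13
out = 13+5 = 18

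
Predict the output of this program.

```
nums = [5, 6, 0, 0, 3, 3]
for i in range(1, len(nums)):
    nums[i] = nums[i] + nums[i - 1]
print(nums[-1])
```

17

i=1: nums[1] = 6+5 = 11 → [5, 11, 0, 0, 3, 3]
i=2: nums[2] = 0+11 = 11 → [5, 11, 11, 0, 3, 3]
i=3: nums[3] = 0+11 = 11 → [5, 11, 11, 11, 3, 3]
i=4: nums[4] = 3+11 = 14 → [5, 11, 11, 11, 14, 3]
i=5: nums[5] = 3+14 = 17 → [5, 11, 11, 11, 14, 17]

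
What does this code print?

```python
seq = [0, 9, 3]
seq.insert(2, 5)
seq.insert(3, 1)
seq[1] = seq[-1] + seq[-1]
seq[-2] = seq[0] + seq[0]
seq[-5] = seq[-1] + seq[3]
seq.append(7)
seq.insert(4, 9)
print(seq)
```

[3, 6, 5, 0, 9, 3, 7]

insert 5 at 2 → [0, 9, 5, 3]
insert 1 at 3 → [0, 9, 5, 1, 3]
seq[1] = seq[-1]+seq[-1] = 3+3 = 6 → [0, 6, 5, 1, 3]
seq[-2] = seq[0]+seq[0] = 0+0 = 0 → [0, 6, 5, 0, 3]
seq[-5] = seq[-1]+seq[3] = 3+0 = 3 → [3, 6, 5, 0, 3]
append 7 → [3, 6, 5, 0, 3, 7]
insert 9 at 4 → [3, 6, 5, 0, 9, 3, 7]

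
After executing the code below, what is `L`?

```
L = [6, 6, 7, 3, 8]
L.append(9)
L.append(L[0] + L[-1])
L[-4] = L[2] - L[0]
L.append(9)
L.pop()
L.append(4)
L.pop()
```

[6, 6, 7, 1, 8, 9, 15]

append 9 → [6, 6, 7, 3, 8, 9]
append L[0]+L[-1] = 6+9 = 15 → [6, 6, 7, 3, 8, 9, 15]
L[-4] = L[2]-L[0] = 7-6 = 1 → [6, 6, 7, 1, 8, 9, 15]
append 9 → [6, 6, 7, 1, 8, 9, 15, 9]
pop() removes 9 → [6, 6, 7, 1, 8, 9, 15]
append 4 → [6, 6, 7, 1, 8, 9, 15, 4]
pop() removes 4 → [6, 6, 7, 1, 8, 9, 15]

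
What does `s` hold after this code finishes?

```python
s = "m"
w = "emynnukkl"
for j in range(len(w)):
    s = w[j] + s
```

'lkkunnymem'

j=0: prepend 'e' → 'em'
j=1: prepend 'm' → 'mem'
j=2: prepend 'y' → 'ymem'
j=3: prepend 'n' → 'nymem'
j=4: prepend 'n' → 'nnymem'
j=5: prepend 'u' → 'unnymem'
j=6: prepend 'k' → 'kunnymem'
j=7: prepend 'k' → 'kkunnymem'
j=8: prepend 'l' → 'lkkunnymem'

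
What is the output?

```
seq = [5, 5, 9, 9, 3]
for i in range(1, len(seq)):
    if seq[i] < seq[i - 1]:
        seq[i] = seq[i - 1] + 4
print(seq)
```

i=1: 5>=5, unchanged → [5, 5, 9, 9, 3]
i=2: 9>=5, unchanged → [5, 5, 9, 9, 3]
i=3: 9>=9, unchanged → [5, 5, 9, 9, 3]
i=4: 3<9, seq[4] = 9+4 = 13 → [5, 5, 9, 9, 13]

[5, 5, 9, 9, 13]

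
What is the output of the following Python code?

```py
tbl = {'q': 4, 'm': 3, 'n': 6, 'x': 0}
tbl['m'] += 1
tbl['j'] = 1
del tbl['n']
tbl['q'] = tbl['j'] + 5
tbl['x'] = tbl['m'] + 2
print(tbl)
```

tbl['m'] = 3+1 = 4 → {'q': 4, 'm': 4, 'n': 6, 'x': 0}
tbl['j'] = 1 → {'q': 4, 'm': 4, 'n': 6, 'x': 0, 'j': 1}
del 'n' → {'q': 4, 'm': 4, 'x': 0, 'j': 1}
tbl['q'] = tbl['j']+5 = 6 → {'q': 6, 'm': 4, 'x': 0, 'j': 1}
tbl['x'] = tbl['m']+2 = 6 → {'q': 6, 'm': 4, 'x': 6, 'j': 1}

{'q': 6, 'm': 4, 'x': 6, 'j': 1}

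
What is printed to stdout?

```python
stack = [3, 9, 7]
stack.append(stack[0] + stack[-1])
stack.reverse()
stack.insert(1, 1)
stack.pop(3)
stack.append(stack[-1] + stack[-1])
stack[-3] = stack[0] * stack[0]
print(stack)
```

append stack[0]+stack[-1] = 3+7 = 10 → [3, 9, 7, 10]
reverse → [10, 7, 9, 3]
insert 1 at 1 → [10, 1, 7, 9, 3]
pop(3) removes 9 → [10, 1, 7, 3]
append stack[-1]+stack[-1] = 3+3 = 6 → [10, 1, 7, 3, 6]
stack[-3] = stack[0]*stack[0] = 10*10 = 100 → [10, 1, 100, 3, 6]

[10, 1, 100, 3, 6]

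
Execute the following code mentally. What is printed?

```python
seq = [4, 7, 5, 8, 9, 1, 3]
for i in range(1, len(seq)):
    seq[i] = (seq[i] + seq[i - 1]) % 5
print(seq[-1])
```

2

i=1: seq[1] = (7+4)%5 = 1 → [4, 1, 5, 8, 9, 1, 3]
i=2: seq[2] = (5+1)%5 = 1 → [4, 1, 1, 8, 9, 1, 3]
i=3: seq[3] = (8+1)%5 = 4 → [4, 1, 1, 4, 9, 1, 3]
i=4: seq[4] = (9+4)%5 = 3 → [4, 1, 1, 4, 3, 1, 3]
i=5: seq[5] = (1+3)%5 = 4 → [4, 1, 1, 4, 3, 4, 3]
i=6: seq[6] = (3+4)%5 = 2 → [4, 1, 1, 4, 3, 4, 2]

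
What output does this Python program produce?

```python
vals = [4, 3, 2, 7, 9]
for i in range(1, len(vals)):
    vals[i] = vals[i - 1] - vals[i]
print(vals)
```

[4, 1, -1, -8, -17]

i=1: vals[1] = 4-3 = 1 → [4, 1, 2, 7, 9]
i=2: vals[2] = 1-2 = -1 → [4, 1, -1, 7, 9]
i=3: vals[3] = (-1)-7 = -8 → [4, 1, -1, -8, 9]
i=4: vals[4] = (-8)-9 = -17 → [4, 1, -1, -8, -17]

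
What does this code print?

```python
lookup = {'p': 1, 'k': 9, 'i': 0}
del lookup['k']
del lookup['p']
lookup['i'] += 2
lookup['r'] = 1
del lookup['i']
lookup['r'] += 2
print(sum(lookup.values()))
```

3

del 'k' → {'p': 1, 'i': 0}
del 'p' → {'i': 0}
lookup['i'] = 0+2 = 2 → {'i': 2}
lookup['r'] = 1 → {'i': 2, 'r': 1}
del 'i' → {'r': 1}
lookup['r'] = 1+2 = 3 → {'r': 3}
sum of values = 3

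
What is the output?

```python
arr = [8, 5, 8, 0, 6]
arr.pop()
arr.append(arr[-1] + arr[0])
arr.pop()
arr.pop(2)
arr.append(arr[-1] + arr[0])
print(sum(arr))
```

pop() removes 6 → [8, 5, 8, 0]
append arr[-1]+arr[0] = 0+8 = 8 → [8, 5, 8, 0, 8]
pop() removes 8 → [8, 5, 8, 0]
pop(2) removes 8 → [8, 5, 0]
append arr[-1]+arr[0] = 0+8 = 8 → [8, 5, 0, 8]
sum = 21

21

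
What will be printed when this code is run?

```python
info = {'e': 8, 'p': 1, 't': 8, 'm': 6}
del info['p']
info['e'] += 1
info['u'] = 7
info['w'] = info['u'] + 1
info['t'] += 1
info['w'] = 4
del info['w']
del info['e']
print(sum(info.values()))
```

22

del 'p' → {'e': 8, 't': 8, 'm': 6}
info['e'] = 8+1 = 9 → {'e': 9, 't': 8, 'm': 6}
info['u'] = 7 → {'e': 9, 't': 8, 'm': 6, 'u': 7}
info['w'] = info['u']+1 = 8 → {'e': 9, 't': 8, 'm': 6, 'u': 7, 'w': 8}
info['t'] = 8+1 = 9 → {'e': 9, 't': 9, 'm': 6, 'u': 7, 'w': 8}
info['w'] = 4 → {'e': 9, 't': 9, 'm': 6, 'u': 7, 'w': 4}
del 'w' → {'e': 9, 't': 9, 'm': 6, 'u': 7}
del 'e' → {'t': 9, 'm': 6, 'u': 7}
sum of values = 22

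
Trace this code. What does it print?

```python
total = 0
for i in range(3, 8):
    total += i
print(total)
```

25

i=3: total = 0+3 = 3
i=4: total = 3+4 = 7
i=5: total = 7+5 = 12
i=6: total = 12+6 = 18
i=7: total = 18+7 = 25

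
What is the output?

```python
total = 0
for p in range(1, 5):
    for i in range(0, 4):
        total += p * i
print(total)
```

p=1,i=0: total = 0+0 = 0
p=1,i=1: total = 0+1 = 1
p=1,i=2: total = 1+2 = 3
p=1,i=3: total = 3+3 = 6
p=2,i=0: total = 6+0 = 6
p=2,i=1: total = 6+2 = 8
p=2,i=2: total = 8+4 = 12
p=2,i=3: total = 12+6 = 18
p=3,i=0: total = 18+0 = 18
p=3,i=1: total = 18+3 = 21
p=3,i=2: total = 21+6 = 27
p=3,i=3: total = 27+9 = 36
p=4,i=0: total = 36+0 = 36
p=4,i=1: total = 36+4 = 40
p=4,i=2: total = 40+8 = 48
p=4,i=3: total = 48+12 = 60

60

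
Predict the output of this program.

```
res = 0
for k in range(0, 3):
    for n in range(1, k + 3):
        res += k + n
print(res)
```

30

k=0,n=1: res = 0+1 = 1
k=0,n=2: res = 1+2 = 3
k=1,n=1: res = 3+2 = 5
k=1,n=2: res = 5+3 = 8
k=1,n=3: res = 8+4 = 12
k=2,n=1: res = 12+3 = 15
k=2,n=2: res = 15+4 = 19
k=2,n=3: res = 19+5 = 24
k=2,n=4: res = 24+6 = 30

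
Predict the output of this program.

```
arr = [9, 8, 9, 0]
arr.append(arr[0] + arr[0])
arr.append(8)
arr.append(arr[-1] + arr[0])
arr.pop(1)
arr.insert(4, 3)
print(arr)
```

append arr[0]+arr[0] = 9+9 = 18 → [9, 8, 9, 0, 18]
append 8 → [9, 8, 9, 0, 18, 8]
append arr[-1]+arr[0] = 8+9 = 17 → [9, 8, 9, 0, 18, 8, 17]
pop(1) removes 8 → [9, 9, 0, 18, 8, 17]
insert 3 at 4 → [9, 9, 0, 18, 3, 8, 17]

[9, 9, 0, 18, 3, 8, 17]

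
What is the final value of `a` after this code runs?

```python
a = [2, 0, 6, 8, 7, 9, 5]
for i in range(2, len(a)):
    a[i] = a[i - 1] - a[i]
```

i=2: a[2] = 0-6 = -6 → [2, 0, -6, 8, 7, 9, 5]
i=3: a[3] = (-6)-8 = -14 → [2, 0, -6, -14, 7, 9, 5]
i=4: a[4] = (-14)-7 = -21 → [2, 0, -6, -14, -21, 9, 5]
i=5: a[5] = (-21)-9 = -30 → [2, 0, -6, -14, -21, -30, 5]
i=6: a[6] = (-30)-5 = -35 → [2, 0, -6, -14, -21, -30, -35]

[2, 0, -6, -14, -21, -30, -35]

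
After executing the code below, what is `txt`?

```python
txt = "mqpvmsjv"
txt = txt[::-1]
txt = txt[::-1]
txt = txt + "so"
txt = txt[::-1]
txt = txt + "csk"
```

'osvjsmvpqmcsk'

reverse → 'vjsmvpqm'
reverse → 'mqpvmsjv'
+ 'so' → 'mqpvmsjvso'
reverse → 'osvjsmvpqm'
+ 'csk' → 'osvjsmvpqmcsk'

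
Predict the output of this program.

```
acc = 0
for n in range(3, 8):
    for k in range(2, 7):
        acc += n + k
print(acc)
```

n=3,k=2: acc = 0+5 = 5
n=3,k=3: acc = 5+6 = 11
n=3,k=4: acc = 11+7 = 18
n=3,k=5: acc = 18+8 = 26
n=3,k=6: acc = 26+9 = 35
n=4,k=2: acc = 35+6 = 41
n=4,k=3: acc = 41+7 = 48
n=4,k=4: acc = 48+8 = 56
n=4,k=5: acc = 56+9 = 65
n=4,k=6: acc = 65+10 = 75
n=5,k=2: acc = 75+7 = 82
n=5,k=3: acc = 82+8 = 90
n=5,k=4: acc = 90+9 = 99
n=5,k=5: acc = 99+10 = 109
n=5,k=6: acc = 109+11 = 120
n=6,k=2: acc = 120+8 = 128
n=6,k=3: acc = 128+9 = 137
n=6,k=4: acc = 137+10 = 147
n=6,k=5: acc = 147+11 = 158
n=6,k=6: acc = 158+12 = 170
n=7,k=2: acc = 170+9 = 179
n=7,k=3: acc = 179+10 = 189
n=7,k=4: acc = 189+11 = 200
n=7,k=5: acc = 200+12 = 212
n=7,k=6: acc = 212+13 = 225

225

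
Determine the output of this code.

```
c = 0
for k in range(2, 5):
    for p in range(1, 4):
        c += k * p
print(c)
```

k=2,p=1: c = 0+2 = 2
k=2,p=2: c = 2+4 = 6
k=2,p=3: c = 6+6 = 12
k=3,p=1: c = 12+3 = 15
k=3,p=2: c = 15+6 = 21
k=3,p=3: c = 21+9 = 30
k=4,p=1: c = 30+4 = 34
k=4,p=2: c = 34+8 = 42
k=4,p=3: c = 42+12 = 54

54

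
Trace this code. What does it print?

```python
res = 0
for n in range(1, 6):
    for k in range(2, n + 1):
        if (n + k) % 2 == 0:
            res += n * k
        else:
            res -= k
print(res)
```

n=2,k=2: even sum, res = 0+4 = 4
n=3,k=2: odd sum, res = 4-2 = 2
n=3,k=3: even sum, res = 2+9 = 11
n=4,k=2: even sum, res = 11+8 = 19
n=4,k=3: odd sum, res = 19-3 = 16
n=4,k=4: even sum, res = 16+16 = 32
n=5,k=2: odd sum, res = 32-2 = 30
n=5,k=3: even sum, res = 30+15 = 45
n=5,k=4: odd sum, res = 45-4 = 41
n=5,k=5: even sum, res = 41+25 = 66

66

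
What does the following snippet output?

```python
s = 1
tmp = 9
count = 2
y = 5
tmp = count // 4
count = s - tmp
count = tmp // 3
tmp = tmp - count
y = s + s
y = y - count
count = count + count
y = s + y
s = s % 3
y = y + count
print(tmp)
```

tmp = 2//4 = 0
count = 1-0 = 1
count = 0//3 = 0
tmp = 0-0 = 0
y = 1+1 = 2
y = 2-0 = 2
count = 0+0 = 0
y = 1+2 = 3
s = 1%3 = 1
y = 3+0 = 3

0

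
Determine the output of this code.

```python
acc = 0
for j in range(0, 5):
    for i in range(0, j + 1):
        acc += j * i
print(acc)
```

j=0,i=0: acc = 0+0 = 0
j=1,i=0: acc = 0+0 = 0
j=1,i=1: acc = 0+1 = 1
j=2,i=0: acc = 1+0 = 1
j=2,i=1: acc = 1+2 = 3
j=2,i=2: acc = 3+4 = 7
j=3,i=0: acc = 7+0 = 7
j=3,i=1: acc = 7+3 = 10
j=3,i=2: acc = 10+6 = 16
j=3,i=3: acc = 16+9 = 25
j=4,i=0: acc = 25+0 = 25
j=4,i=1: acc = 25+4 = 29
j=4,i=2: acc = 29+8 = 37
j=4,i=3: acc = 37+12 = 49
j=4,i=4: acc = 49+16 = 65

65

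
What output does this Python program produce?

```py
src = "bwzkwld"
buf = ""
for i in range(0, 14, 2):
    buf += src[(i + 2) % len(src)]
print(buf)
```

i=0: add src[2]='z' → 'z'
i=2: add src[4]='w' → 'zw'
i=4: add src[6]='d' → 'zwd'
i=6: add src[1]='w' → 'zwdw'
i=8: add src[3]='k' → 'zwdwk'
i=10: add src[5]='l' → 'zwdwkl'
i=12: add src[0]='b' → 'zwdwklb'

zwdwklb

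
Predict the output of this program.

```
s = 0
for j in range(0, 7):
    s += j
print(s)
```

21

j=0: s = 0+0 = 0
j=1: s = 0+1 = 1
j=2: s = 1+2 = 3
j=3: s = 3+3 = 6
j=4: s = 6+4 = 10
j=5: s = 10+5 = 15
j=6: s = 15+6 = 21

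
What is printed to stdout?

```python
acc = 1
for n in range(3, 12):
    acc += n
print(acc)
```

64

n=3: acc = 1+3 = 4
n=4: acc = 4+4 = 8
n=5: acc = 8+5 = 13
n=6: acc = 13+6 = 19
n=7: acc = 19+7 = 26
n=8: acc = 26+8 = 34
n=9: acc = 34+9 = 43
n=10: acc = 43+10 = 53
n=11: acc = 53+11 = 64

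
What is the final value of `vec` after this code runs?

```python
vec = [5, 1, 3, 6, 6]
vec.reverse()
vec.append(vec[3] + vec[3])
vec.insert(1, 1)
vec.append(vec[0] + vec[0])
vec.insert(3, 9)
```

reverse → [6, 6, 3, 1, 5]
append vec[3]+vec[3] = 1+1 = 2 → [6, 6, 3, 1, 5, 2]
insert 1 at 1 → [6, 1, 6, 3, 1, 5, 2]
append vec[0]+vec[0] = 6+6 = 12 → [6, 1, 6, 3, 1, 5, 2, 12]
insert 9 at 3 → [6, 1, 6, 9, 3, 1, 5, 2, 12]

[6, 1, 6, 9, 3, 1, 5, 2, 12]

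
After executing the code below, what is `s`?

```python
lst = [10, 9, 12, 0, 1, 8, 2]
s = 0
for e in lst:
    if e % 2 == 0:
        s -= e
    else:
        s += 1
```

-30

e=10: even, s = 0-10 = -10
e=9: not even, s = (-10)+1 = -9
e=12: even, s = (-9)-12 = -21
e=0: even, s = (-21)-0 = -21
e=1: not even, s = (-21)+1 = -20
e=8: even, s = (-20)-8 = -28
e=2: even, s = (-28)-2 = -30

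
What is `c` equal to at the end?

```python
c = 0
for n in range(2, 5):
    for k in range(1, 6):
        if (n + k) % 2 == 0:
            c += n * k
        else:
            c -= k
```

39

n=2,k=1: odd sum, c = 0-1 = -1
n=2,k=2: even sum, c = (-1)+4 = 3
n=2,k=3: odd sum, c = 3-3 = 0
n=2,k=4: even sum, c = 0+8 = 8
n=2,k=5: odd sum, c = 8-5 = 3
n=3,k=1: even sum, c = 3+3 = 6
n=3,k=2: odd sum, c = 6-2 = 4
n=3,k=3: even sum, c = 4+9 = 13
n=3,k=4: odd sum, c = 13-4 = 9
n=3,k=5: even sum, c = 9+15 = 24
n=4,k=1: odd sum, c = 24-1 = 23
n=4,k=2: even sum, c = 23+8 = 31
n=4,k=3: odd sum, c = 31-3 = 28
n=4,k=4: even sum, c = 28+16 = 44
n=4,k=5: odd sum, c = 44-5 = 39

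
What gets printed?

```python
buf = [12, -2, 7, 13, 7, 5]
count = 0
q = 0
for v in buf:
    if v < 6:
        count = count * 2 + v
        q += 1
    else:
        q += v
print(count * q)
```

41

v=12: not <6; q=12
v=-2: <6, count = 0*2+(-2) = -2; q=13
v=7: not <6; q=20
v=13: not <6; q=33
v=7: not <6; q=40
v=5: <6, count = (-2)*2+5 = 1; q=41
count*q = 1*41 = 41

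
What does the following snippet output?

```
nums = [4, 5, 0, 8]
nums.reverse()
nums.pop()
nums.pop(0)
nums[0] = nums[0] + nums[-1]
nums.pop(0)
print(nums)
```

[5]

reverse → [8, 0, 5, 4]
pop() removes 4 → [8, 0, 5]
pop(0) removes 8 → [0, 5]
nums[0] = nums[0]+nums[-1] = 0+5 = 5 → [5, 5]
pop(0) removes 5 → [5]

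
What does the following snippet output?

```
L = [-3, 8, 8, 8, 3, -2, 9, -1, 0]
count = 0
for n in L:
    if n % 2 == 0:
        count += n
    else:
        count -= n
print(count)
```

14

n=-3: not even, count = 0-(-3) = 3
n=8: even, count = 3+8 = 11
n=8: even, count = 11+8 = 19
n=8: even, count = 19+8 = 27
n=3: not even, count = 27-3 = 24
n=-2: even, count = 24+(-2) = 22
n=9: not even, count = 22-9 = 13
n=-1: not even, count = 13-(-1) = 14
n=0: even, count = 14+0 = 14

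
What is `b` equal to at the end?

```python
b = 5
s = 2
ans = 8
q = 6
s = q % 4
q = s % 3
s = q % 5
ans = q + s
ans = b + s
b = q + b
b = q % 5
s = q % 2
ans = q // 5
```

2

s = 6%4 = 2
q = 2%3 = 2
s = 2%5 = 2
ans = 2+2 = 4
ans = 5+2 = 7
b = 2+5 = 7
b = 2%5 = 2
s = 2%2 = 0
ans = 2//5 = 0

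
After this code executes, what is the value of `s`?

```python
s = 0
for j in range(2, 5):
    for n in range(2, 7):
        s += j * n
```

j=2,n=2: s = 0+4 = 4
j=2,n=3: s = 4+6 = 10
j=2,n=4: s = 10+8 = 18
j=2,n=5: s = 18+10 = 28
j=2,n=6: s = 28+12 = 40
j=3,n=2: s = 40+6 = 46
j=3,n=3: s = 46+9 = 55
j=3,n=4: s = 55+12 = 67
j=3,n=5: s = 67+15 = 82
j=3,n=6: s = 82+18 = 100
j=4,n=2: s = 100+8 = 108
j=4,n=3: s = 108+12 = 120
j=4,n=4: s = 120+16 = 136
j=4,n=5: s = 136+20 = 156
j=4,n=6: s = 156+24 = 180

180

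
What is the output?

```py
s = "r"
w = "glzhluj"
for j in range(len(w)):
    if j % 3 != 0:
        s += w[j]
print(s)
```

rlzlu

j=0: skip
j=1: add 'l' → 'rl'
j=2: add 'z' → 'rlz'
j=3: skip
j=4: add 'l' → 'rlzl'
j=5: add 'u' → 'rlzlu'
j=6: skip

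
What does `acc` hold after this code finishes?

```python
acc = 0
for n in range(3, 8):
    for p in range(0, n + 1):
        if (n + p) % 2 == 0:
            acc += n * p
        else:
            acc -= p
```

n=3,p=0: odd sum, acc = 0-0 = 0
n=3,p=1: even sum, acc = 0+3 = 3
n=3,p=2: odd sum, acc = 3-2 = 1
n=3,p=3: even sum, acc = 1+9 = 10
n=4,p=0: even sum, acc = 10+0 = 10
n=4,p=1: odd sum, acc = 10-1 = 9
n=4,p=2: even sum, acc = 9+8 = 17
n=4,p=3: odd sum, acc = 17-3 = 14
n=4,p=4: even sum, acc = 14+16 = 30
n=5,p=0: odd sum, acc = 30-0 = 30
n=5,p=1: even sum, acc = 30+5 = 35
n=5,p=2: odd sum, acc = 35-2 = 33
n=5,p=3: even sum, acc = 33+15 = 48
n=5,p=4: odd sum, acc = 48-4 = 44
n=5,p=5: even sum, acc = 44+25 = 69
n=6,p=0: even sum, acc = 69+0 = 69
n=6,p=1: odd sum, acc = 69-1 = 68
n=6,p=2: even sum, acc = 68+12 = 80
n=6,p=3: odd sum, acc = 80-3 = 77
n=6,p=4: even sum, acc = 77+24 = 101
n=6,p=5: odd sum, acc = 101-5 = 96
n=6,p=6: even sum, acc = 96+36 = 132
n=7,p=0: odd sum, acc = 132-0 = 132
n=7,p=1: even sum, acc = 132+7 = 139
n=7,p=2: odd sum, acc = 139-2 = 137
n=7,p=3: even sum, acc = 137+21 = 158
n=7,p=4: odd sum, acc = 158-4 = 154
n=7,p=5: even sum, acc = 154+35 = 189
n=7,p=6: odd sum, acc = 189-6 = 183
n=7,p=7: even sum, acc = 183+49 = 232

232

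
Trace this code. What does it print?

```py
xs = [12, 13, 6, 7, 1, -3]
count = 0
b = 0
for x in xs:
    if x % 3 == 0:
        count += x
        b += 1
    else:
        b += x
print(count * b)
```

360

x=12: %3==0, count = 0+12 = 12; b=1
x=13: not %3==0; b=14
x=6: %3==0, count = 12+6 = 18; b=15
x=7: not %3==0; b=22
x=1: not %3==0; b=23
x=-3: %3==0, count = 18+(-3) = 15; b=24
count*b = 15*24 = 360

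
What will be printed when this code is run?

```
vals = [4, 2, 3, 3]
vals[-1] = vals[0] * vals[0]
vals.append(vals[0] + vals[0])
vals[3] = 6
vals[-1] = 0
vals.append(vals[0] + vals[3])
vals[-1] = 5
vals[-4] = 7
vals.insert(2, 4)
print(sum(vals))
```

28

vals[-1] = vals[0]*vals[0] = 4*4 = 16 → [4, 2, 3, 16]
append vals[0]+vals[0] = 4+4 = 8 → [4, 2, 3, 16, 8]
vals[3] = 6 → [4, 2, 3, 6, 8]
vals[-1] = 0 → [4, 2, 3, 6, 0]
append vals[0]+vals[3] = 4+6 = 10 → [4, 2, 3, 6, 0, 10]
vals[-1] = 5 → [4, 2, 3, 6, 0, 5]
vals[-4] = 7 → [4, 2, 7, 6, 0, 5]
insert 4 at 2 → [4, 2, 4, 7, 6, 0, 5]
sum = 28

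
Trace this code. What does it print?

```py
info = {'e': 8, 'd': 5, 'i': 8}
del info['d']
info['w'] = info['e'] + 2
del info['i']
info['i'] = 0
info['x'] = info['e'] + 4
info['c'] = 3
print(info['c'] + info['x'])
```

15

del 'd' → {'e': 8, 'i': 8}
info['w'] = info['e']+2 = 10 → {'e': 8, 'i': 8, 'w': 10}
del 'i' → {'e': 8, 'w': 10}
info['i'] = 0 → {'e': 8, 'w': 10, 'i': 0}
info['x'] = info['e']+4 = 12 → {'e': 8, 'w': 10, 'i': 0, 'x': 12}
info['c'] = 3 → {'e': 8, 'w': 10, 'i': 0, 'x': 12, 'c': 3}
info['c']+info['x'] = 3+12 = 15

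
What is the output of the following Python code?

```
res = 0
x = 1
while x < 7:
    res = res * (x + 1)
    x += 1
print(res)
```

0

x=1: res = 0*2 = 0
x=2: res = 0*3 = 0
x=3: res = 0*4 = 0
x=4: res = 0*5 = 0
x=5: res = 0*6 = 0
x=6: res = 0*7 = 0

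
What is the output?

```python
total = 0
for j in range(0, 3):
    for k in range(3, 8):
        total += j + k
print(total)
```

90

j=0,k=3: total = 0+3 = 3
j=0,k=4: total = 3+4 = 7
j=0,k=5: total = 7+5 = 12
j=0,k=6: total = 12+6 = 18
j=0,k=7: total = 18+7 = 25
j=1,k=3: total = 25+4 = 29
j=1,k=4: total = 29+5 = 34
j=1,k=5: total = 34+6 = 40
j=1,k=6: total = 40+7 = 47
j=1,k=7: total = 47+8 = 55
j=2,k=3: total = 55+5 = 60
j=2,k=4: total = 60+6 = 66
j=2,k=5: total = 66+7 = 73
j=2,k=6: total = 73+8 = 81
j=2,k=7: total = 81+9 = 90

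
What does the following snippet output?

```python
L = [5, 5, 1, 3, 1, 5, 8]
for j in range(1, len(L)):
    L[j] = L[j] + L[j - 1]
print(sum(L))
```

103

j=1: L[1] = 5+5 = 10 → [5, 10, 1, 3, 1, 5, 8]
j=2: L[2] = 1+10 = 11 → [5, 10, 11, 3, 1, 5, 8]
j=3: L[3] = 3+11 = 14 → [5, 10, 11, 14, 1, 5, 8]
j=4: L[4] = 1+14 = 15 → [5, 10, 11, 14, 15, 5, 8]
j=5: L[5] = 5+15 = 20 → [5, 10, 11, 14, 15, 20, 8]
j=6: L[6] = 8+20 = 28 → [5, 10, 11, 14, 15, 20, 28]
sum = 103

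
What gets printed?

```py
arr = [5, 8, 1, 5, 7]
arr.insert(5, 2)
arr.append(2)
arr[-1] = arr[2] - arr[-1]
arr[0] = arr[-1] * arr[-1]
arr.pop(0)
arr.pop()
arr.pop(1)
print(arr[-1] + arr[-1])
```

insert 2 at 5 → [5, 8, 1, 5, 7, 2]
append 2 → [5, 8, 1, 5, 7, 2, 2]
arr[-1] = arr[2]-arr[-1] = 1-2 = -1 → [5, 8, 1, 5, 7, 2, -1]
arr[0] = arr[-1]*arr[-1] = (-1)*(-1) = 1 → [1, 8, 1, 5, 7, 2, -1]
pop(0) removes 1 → [8, 1, 5, 7, 2, -1]
pop() removes -1 → [8, 1, 5, 7, 2]
pop(1) removes 1 → [8, 5, 7, 2]
arr[-1]+arr[-1] = 2+2 = 4

4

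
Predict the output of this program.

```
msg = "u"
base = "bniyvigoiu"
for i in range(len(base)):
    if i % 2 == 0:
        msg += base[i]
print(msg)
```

ubivgi

i=0: add 'b' → 'ub'
i=1: skip
i=2: add 'i' → 'ubi'
i=3: skip
i=4: add 'v' → 'ubiv'
i=5: skip
i=6: add 'g' → 'ubivg'
i=7: skip
i=8: add 'i' → 'ubivgi'
i=9: skip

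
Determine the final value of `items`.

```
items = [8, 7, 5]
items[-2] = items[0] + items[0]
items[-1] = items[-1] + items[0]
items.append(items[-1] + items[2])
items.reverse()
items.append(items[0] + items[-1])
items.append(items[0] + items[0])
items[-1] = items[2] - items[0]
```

[26, 13, 16, 8, 34, -10]

items[-2] = items[0]+items[0] = 8+8 = 16 → [8, 16, 5]
items[-1] = items[-1]+items[0] = 5+8 = 13 → [8, 16, 13]
append items[-1]+items[2] = 13+13 = 26 → [8, 16, 13, 26]
reverse → [26, 13, 16, 8]
append items[0]+items[-1] = 26+8 = 34 → [26, 13, 16, 8, 34]
append items[0]+items[0] = 26+26 = 52 → [26, 13, 16, 8, 34, 52]
items[-1] = items[2]-items[0] = 16-26 = -10 → [26, 13, 16, 8, 34, -10]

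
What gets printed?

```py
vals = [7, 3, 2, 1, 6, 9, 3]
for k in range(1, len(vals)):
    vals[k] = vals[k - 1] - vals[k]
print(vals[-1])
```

-17

k=1: vals[1] = 7-3 = 4 → [7, 4, 2, 1, 6, 9, 3]
k=2: vals[2] = 4-2 = 2 → [7, 4, 2, 1, 6, 9, 3]
k=3: vals[3] = 2-1 = 1 → [7, 4, 2, 1, 6, 9, 3]
k=4: vals[4] = 1-6 = -5 → [7, 4, 2, 1, -5, 9, 3]
k=5: vals[5] = (-5)-9 = -14 → [7, 4, 2, 1, -5, -14, 3]
k=6: vals[6] = (-14)-3 = -17 → [7, 4, 2, 1, -5, -14, -17]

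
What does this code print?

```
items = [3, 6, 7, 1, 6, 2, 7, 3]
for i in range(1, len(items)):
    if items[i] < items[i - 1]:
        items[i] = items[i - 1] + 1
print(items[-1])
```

i=1: 6>=3, unchanged → [3, 6, 7, 1, 6, 2, 7, 3]
i=2: 7>=6, unchanged → [3, 6, 7, 1, 6, 2, 7, 3]
i=3: 1<7, items[3] = 7+1 = 8 → [3, 6, 7, 8, 6, 2, 7, 3]
i=4: 6<8, items[4] = 8+1 = 9 → [3, 6, 7, 8, 9, 2, 7, 3]
i=5: 2<9, items[5] = 9+1 = 10 → [3, 6, 7, 8, 9, 10, 7, 3]
i=6: 7<10, items[6] = 10+1 = 11 → [3, 6, 7, 8, 9, 10, 11, 3]
i=7: 3<11, items[7] = 11+1 = 12 → [3, 6, 7, 8, 9, 10, 11, 12]

12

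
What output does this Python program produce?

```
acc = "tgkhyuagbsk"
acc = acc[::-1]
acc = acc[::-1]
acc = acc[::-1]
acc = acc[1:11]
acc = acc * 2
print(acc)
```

reverse → 'ksbgauyhkgt'
reverse → 'tgkhyuagbsk'
reverse → 'ksbgauyhkgt'
slice [1:11] → 'sbgauyhkgt'
repeat ×2 → 'sbgauyhkgtsbgauyhkgt'

sbgauyhkgtsbgauyhkgt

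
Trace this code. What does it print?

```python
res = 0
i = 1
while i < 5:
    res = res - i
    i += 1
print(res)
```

i=1: res = 0-1 = -1
i=2: res = (-1)-2 = -3
i=3: res = (-3)-3 = -6
i=4: res = (-6)-4 = -10

-10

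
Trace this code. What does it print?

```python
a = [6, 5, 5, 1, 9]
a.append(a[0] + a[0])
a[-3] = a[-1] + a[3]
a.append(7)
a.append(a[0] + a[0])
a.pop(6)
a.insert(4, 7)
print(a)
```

append a[0]+a[0] = 6+6 = 12 → [6, 5, 5, 1, 9, 12]
a[-3] = a[-1]+a[3] = 12+1 = 13 → [6, 5, 5, 13, 9, 12]
append 7 → [6, 5, 5, 13, 9, 12, 7]
append a[0]+a[0] = 6+6 = 12 → [6, 5, 5, 13, 9, 12, 7, 12]
pop(6) removes 7 → [6, 5, 5, 13, 9, 12, 12]
insert 7 at 4 → [6, 5, 5, 13, 7, 9, 12, 12]

[6, 5, 5, 13, 7, 9, 12, 12]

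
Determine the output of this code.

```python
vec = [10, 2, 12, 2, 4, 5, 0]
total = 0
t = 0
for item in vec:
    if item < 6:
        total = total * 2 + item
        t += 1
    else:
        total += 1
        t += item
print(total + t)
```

149

item=10: not <6, total = 0+1 = 1; t=10
item=2: <6, total = 1*2+2 = 4; t=11
item=12: not <6, total = 4+1 = 5; t=23
item=2: <6, total = 5*2+2 = 12; t=24
item=4: <6, total = 12*2+4 = 28; t=25
item=5: <6, total = 28*2+5 = 61; t=26
item=0: <6, total = 61*2+0 = 122; t=27
total+t = 122+27 = 149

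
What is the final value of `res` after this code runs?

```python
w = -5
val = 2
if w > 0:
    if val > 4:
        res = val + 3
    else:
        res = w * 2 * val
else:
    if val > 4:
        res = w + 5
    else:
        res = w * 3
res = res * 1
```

w=-5, val=2
w > 0 is False; val > 4 is False
→ res = w * 3 = -15
res = (-15)*1 = -15

-15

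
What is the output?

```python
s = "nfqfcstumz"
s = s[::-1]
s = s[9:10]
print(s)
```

n

reverse → 'zmutscfqfn'
slice [9:10] → 'n'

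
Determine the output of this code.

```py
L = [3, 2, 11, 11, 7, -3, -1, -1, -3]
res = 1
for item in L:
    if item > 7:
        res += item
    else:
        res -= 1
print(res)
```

item=3: not >7, res = 1-1 = 0
item=2: not >7, res = 0-1 = -1
item=11: >7, res = (-1)+11 = 10
item=11: >7, res = 10+11 = 21
item=7: not >7, res = 21-1 = 20
item=-3: not >7, res = 20-1 = 19
item=-1: not >7, res = 19-1 = 18
item=-1: not >7, res = 18-1 = 17
item=-3: not >7, res = 17-1 = 16

16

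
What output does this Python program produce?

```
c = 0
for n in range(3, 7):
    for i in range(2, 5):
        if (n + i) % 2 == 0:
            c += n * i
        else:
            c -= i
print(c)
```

66

n=3,i=2: odd sum, c = 0-2 = -2
n=3,i=3: even sum, c = (-2)+9 = 7
n=3,i=4: odd sum, c = 7-4 = 3
n=4,i=2: even sum, c = 3+8 = 11
n=4,i=3: odd sum, c = 11-3 = 8
n=4,i=4: even sum, c = 8+16 = 24
n=5,i=2: odd sum, c = 24-2 = 22
n=5,i=3: even sum, c = 22+15 = 37
n=5,i=4: odd sum, c = 37-4 = 33
n=6,i=2: even sum, c = 33+12 = 45
n=6,i=3: odd sum, c = 45-3 = 42
n=6,i=4: even sum, c = 42+24 = 66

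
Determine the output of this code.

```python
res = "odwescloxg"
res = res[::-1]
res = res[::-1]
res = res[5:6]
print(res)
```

reverse → 'gxolcsewdo'
reverse → 'odwescloxg'
slice [5:6] → 'c'

c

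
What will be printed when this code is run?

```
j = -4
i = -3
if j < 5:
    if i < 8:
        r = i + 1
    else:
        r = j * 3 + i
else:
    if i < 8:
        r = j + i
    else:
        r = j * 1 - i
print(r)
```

-2

j=-4, i=-3
j < 5 is True; i < 8 is True
→ r = i + 1 = -2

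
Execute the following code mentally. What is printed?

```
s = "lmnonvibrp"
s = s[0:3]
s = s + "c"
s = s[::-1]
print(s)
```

slice [0:3] → 'lmn'
+ 'c' → 'lmnc'
reverse → 'cnml'

cnml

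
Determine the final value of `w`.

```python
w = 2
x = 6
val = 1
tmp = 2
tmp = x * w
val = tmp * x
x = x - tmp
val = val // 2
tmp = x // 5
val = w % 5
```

tmp = 6*2 = 12
val = 12*6 = 72
x = 6-12 = -6
val = 72//2 = 36
tmp = (-6)//5 = -2
val = 2%5 = 2

2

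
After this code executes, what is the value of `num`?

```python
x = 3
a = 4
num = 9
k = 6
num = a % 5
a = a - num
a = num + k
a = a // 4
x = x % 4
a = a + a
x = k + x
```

4

num = 4%5 = 4
a = 4-4 = 0
a = 4+6 = 10
a = 10//4 = 2
x = 3%4 = 3
a = 2+2 = 4
x = 6+3 = 9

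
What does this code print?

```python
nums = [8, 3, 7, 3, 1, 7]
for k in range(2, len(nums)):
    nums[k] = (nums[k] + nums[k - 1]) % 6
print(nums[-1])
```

3

k=2: nums[2] = (7+3)%6 = 4 → [8, 3, 4, 3, 1, 7]
k=3: nums[3] = (3+4)%6 = 1 → [8, 3, 4, 1, 1, 7]
k=4: nums[4] = (1+1)%6 = 2 → [8, 3, 4, 1, 2, 7]
k=5: nums[5] = (7+2)%6 = 3 → [8, 3, 4, 1, 2, 3]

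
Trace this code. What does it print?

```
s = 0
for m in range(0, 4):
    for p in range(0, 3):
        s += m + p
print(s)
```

30

m=0,p=0: s = 0+0 = 0
m=0,p=1: s = 0+1 = 1
m=0,p=2: s = 1+2 = 3
m=1,p=0: s = 3+1 = 4
m=1,p=1: s = 4+2 = 6
m=1,p=2: s = 6+3 = 9
m=2,p=0: s = 9+2 = 11
m=2,p=1: s = 11+3 = 14
m=2,p=2: s = 14+4 = 18
m=3,p=0: s = 18+3 = 21
m=3,p=1: s = 21+4 = 25
m=3,p=2: s = 25+5 = 30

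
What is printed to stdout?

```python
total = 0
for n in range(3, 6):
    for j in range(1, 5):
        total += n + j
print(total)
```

78

n=3,j=1: total = 0+4 = 4
n=3,j=2: total = 4+5 = 9
n=3,j=3: total = 9+6 = 15
n=3,j=4: total = 15+7 = 22
n=4,j=1: total = 22+5 = 27
n=4,j=2: total = 27+6 = 33
n=4,j=3: total = 33+7 = 40
n=4,j=4: total = 40+8 = 48
n=5,j=1: total = 48+6 = 54
n=5,j=2: total = 54+7 = 61
n=5,j=3: total = 61+8 = 69
n=5,j=4: total = 69+9 = 78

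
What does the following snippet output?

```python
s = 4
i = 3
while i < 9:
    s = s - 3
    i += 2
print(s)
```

-5

i=3: s = 4-3 = 1
i=5: s = 1-3 = -2
i=7: s = (-2)-3 = -5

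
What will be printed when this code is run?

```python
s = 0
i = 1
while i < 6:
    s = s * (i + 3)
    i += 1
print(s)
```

i=1: s = 0*4 = 0
i=2: s = 0*5 = 0
i=3: s = 0*6 = 0
i=4: s = 0*7 = 0
i=5: s = 0*8 = 0

0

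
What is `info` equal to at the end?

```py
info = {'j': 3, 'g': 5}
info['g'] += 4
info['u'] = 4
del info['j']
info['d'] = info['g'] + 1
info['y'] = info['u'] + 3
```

{'g': 9, 'u': 4, 'd': 10, 'y': 7}

info['g'] = 5+4 = 9 → {'j': 3, 'g': 9}
info['u'] = 4 → {'j': 3, 'g': 9, 'u': 4}
del 'j' → {'g': 9, 'u': 4}
info['d'] = info['g']+1 = 10 → {'g': 9, 'u': 4, 'd': 10}
info['y'] = info['u']+3 = 7 → {'g': 9, 'u': 4, 'd': 10, 'y': 7}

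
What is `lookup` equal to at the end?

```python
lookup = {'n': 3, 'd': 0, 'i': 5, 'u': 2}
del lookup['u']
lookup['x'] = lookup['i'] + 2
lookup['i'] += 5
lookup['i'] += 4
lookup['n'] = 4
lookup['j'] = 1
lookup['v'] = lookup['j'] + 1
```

del 'u' → {'n': 3, 'd': 0, 'i': 5}
lookup['x'] = lookup['i']+2 = 7 → {'n': 3, 'd': 0, 'i': 5, 'x': 7}
lookup['i'] = 5+5 = 10 → {'n': 3, 'd': 0, 'i': 10, 'x': 7}
lookup['i'] = 10+4 = 14 → {'n': 3, 'd': 0, 'i': 14, 'x': 7}
lookup['n'] = 4 → {'n': 4, 'd': 0, 'i': 14, 'x': 7}
lookup['j'] = 1 → {'n': 4, 'd': 0, 'i': 14, 'x': 7, 'j': 1}
lookup['v'] = lookup['j']+1 = 2 → {'n': 4, 'd': 0, 'i': 14, 'x': 7, 'j': 1, 'v': 2}

{'n': 4, 'd': 0, 'i': 14, 'x': 7, 'j': 1, 'v': 2}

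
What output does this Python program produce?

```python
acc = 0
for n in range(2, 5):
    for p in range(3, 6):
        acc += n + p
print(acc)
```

63

n=2,p=3: acc = 0+5 = 5
n=2,p=4: acc = 5+6 = 11
n=2,p=5: acc = 11+7 = 18
n=3,p=3: acc = 18+6 = 24
n=3,p=4: acc = 24+7 = 31
n=3,p=5: acc = 31+8 = 39
n=4,p=3: acc = 39+7 = 46
n=4,p=4: acc = 46+8 = 54
n=4,p=5: acc = 54+9 = 63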